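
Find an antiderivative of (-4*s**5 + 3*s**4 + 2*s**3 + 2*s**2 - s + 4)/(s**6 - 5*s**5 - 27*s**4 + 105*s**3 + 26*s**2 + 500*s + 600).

-13357*log(s - 6)/1540 + 1721*log(s - 5)/290 + log(s + 1)/70 - 1773*log(s + 5)/1595 - 19*log(s**2 + 4)/232 - 51*atan(s/2)/580 + C

Factor the denominator: (s - 6)*(s - 5)*(s + 1)*(s + 5)*(s**2 + 4).
Partial-fraction decomposition: -(95*s + 102)/(580*(s**2 + 4)) - 1773/(1595*(s + 5)) + 1/(70*(s + 1)) + 1721/(290*(s - 5)) - 13357/(1540*(s - 6)).
Integrate each term; A/(s−a) gives A·log|s−a|; the (Bs+D)/(s²+p²) term gives a log and an atan.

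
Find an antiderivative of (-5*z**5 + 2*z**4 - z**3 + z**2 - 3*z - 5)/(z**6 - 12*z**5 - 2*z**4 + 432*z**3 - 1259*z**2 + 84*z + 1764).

-2888373*log(z - 7)/1081600 - 1085*log(z - 3)/576 + 143*log(z - 2)/600 + 7*log(z + 1)/3840 - 41737*log(z + 6)/60840 + 79553/(2080*z - 14560) + C

Factor the denominator: (z - 7)**2*(z - 3)*(z - 2)*(z + 1)*(z + 6).
Partial-fraction decomposition: -41737/(60840*(z + 6)) + 7/(3840*(z + 1)) + 143/(600*(z - 2)) - 1085/(576*(z - 3)) - 2888373/(1081600*(z - 7)) - 79553/(2080*(z - 7)**2).
Integrate each term; A/(z−a) gives A·log|z−a|; A/(z−a)² gives −A/(z−a).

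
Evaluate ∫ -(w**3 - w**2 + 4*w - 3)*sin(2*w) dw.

w**3*cos(2*w)/2 - 3*w**2*sin(2*w)/4 - w**2*cos(2*w)/2 + w*sin(2*w)/2 + 5*w*cos(2*w)/4 - 5*sin(2*w)/8 - 5*cos(2*w)/4 + C

Use integration by parts with u = w**3 - w**2 + 4*w - 3, dv = -sin(2*w) dw, so v = cos(2*w)/2.
Apply parts 3 times (tabular method): alternate signs, differentiate u down to 0, integrate dv up.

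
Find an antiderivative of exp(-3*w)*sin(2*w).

Let I denote the integral. Integrate by parts with u = sin(2*w), dv = exp(-3*w) dw, so v = -exp(-3*w)/3: I = -exp(-3*w)*sin(2*w)/3 + (2/3)·∫ exp(-3*w)*cos(2*w) dw.
Apply parts again with u = cos(2*w), dv = exp(-3*w) dw: ∫ exp(-3*w)*cos(2*w) dw = -exp(-3*w)*cos(2*w)/3 − (2/3)·I. Substituting back brings back I: I = -exp(-3*w)*sin(2*w)/3 - 2*exp(-3*w)*cos(2*w)/9 − (4/9)·I.
Solving for I: (1 + 4/9)·I equals the remaining terms, so I = (9/13)·(-exp(-3*w)*sin(2*w)/3 - 2*exp(-3*w)*cos(2*w)/9).

-3*exp(-3*w)*sin(2*w)/13 - 2*exp(-3*w)*cos(2*w)/13 + C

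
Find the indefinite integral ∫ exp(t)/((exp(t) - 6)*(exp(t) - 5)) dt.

log(exp(t) - 6) - log(exp(t) - 5) + C

Let u = e^t, du = e^t dt.
The integral becomes ∫ du/((u-5)(u-6)); decompose into partial fractions.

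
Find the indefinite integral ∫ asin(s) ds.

s*asin(s) + sqrt(-s**2 + 1) + C

Use integration by parts with u = arcsin(s), dv = ds.
Then du = 1/sqrt(-s**2 + 1) ds.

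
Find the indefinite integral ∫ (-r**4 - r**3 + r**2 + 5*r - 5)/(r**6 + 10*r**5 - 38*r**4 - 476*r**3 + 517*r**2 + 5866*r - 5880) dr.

-235*log(r - 5)/2112 + 289*log(r - 4)/3630 - log(r - 1)/5376 + 1079*log(r + 6)/770 - 127261*log(r + 7)/92928 + 683/(352*r + 2464) + C

Factor the denominator: (r - 5)*(r - 4)*(r - 1)*(r + 6)*(r + 7)**2.
Partial-fraction decomposition: -127261/(92928*(r + 7)) - 683/(352*(r + 7)**2) + 1079/(770*(r + 6)) - 1/(5376*(r - 1)) + 289/(3630*(r - 4)) - 235/(2112*(r - 5)).
Integrate each term; A/(r−a) gives A·log|r−a|; A/(r−a)² gives −A/(r−a).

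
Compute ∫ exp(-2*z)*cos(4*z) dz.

exp(-2*z)*sin(4*z)/5 - exp(-2*z)*cos(4*z)/10 + C

Let I denote the integral. Integrate by parts with u = cos(4*z), dv = exp(-2*z) dz, so v = -exp(-2*z)/2: I = -exp(-2*z)*cos(4*z)/2 − 2·∫ exp(-2*z)*sin(4*z) dz.
Apply parts again with u = sin(4*z), dv = exp(-2*z) dz: ∫ exp(-2*z)*sin(4*z) dz = -exp(-2*z)*sin(4*z)/2 + 2·I. Substituting back brings back I: I = exp(-2*z)*sin(4*z) - exp(-2*z)*cos(4*z)/2 − 4·I.
Solving for I: (1 + 4)·I equals the remaining terms, so I = (1/5)·(exp(-2*z)*sin(4*z) - exp(-2*z)*cos(4*z)/2).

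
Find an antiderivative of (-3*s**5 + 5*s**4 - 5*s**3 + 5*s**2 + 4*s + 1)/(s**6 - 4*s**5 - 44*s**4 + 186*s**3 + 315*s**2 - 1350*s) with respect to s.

-log(s)/1350 - 454453*log(s - 5)/387200 - 401*log(s - 3)/648 + 1303*log(s + 3)/3456 - 31045*log(s + 6)/19602 + 6729/(880*s - 4400) + C

Factor the denominator: s*(s - 5)**2*(s - 3)*(s + 3)*(s + 6).
Partial-fraction decomposition: -31045/(19602*(s + 6)) + 1303/(3456*(s + 3)) - 401/(648*(s - 3)) - 454453/(387200*(s - 5)) - 6729/(880*(s - 5)**2) - 1/(1350*s).
Integrate each term; A/(s−a) gives A·log|s−a|; A/(s−a)² gives −A/(s−a).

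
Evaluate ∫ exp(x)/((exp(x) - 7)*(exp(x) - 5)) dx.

Let u = e^x, du = e^x dx.
The integral becomes ∫ du/((u-7)(u-5)); decompose into partial fractions.

log(exp(x) - 7)/2 - log(exp(x) - 5)/2 + C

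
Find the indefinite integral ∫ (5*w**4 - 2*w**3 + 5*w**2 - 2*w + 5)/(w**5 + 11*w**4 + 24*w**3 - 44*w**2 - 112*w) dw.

Factor the denominator: w*(w - 2)*(w + 2)*(w + 4)*(w + 7).
Partial-fraction decomposition: 2591/(189*(w + 7)) - 1501/(144*(w + 4)) + 25/(16*(w + 2)) + 85/(432*(w - 2)) - 5/(112*w).
Integrate each term: A/(w−a) contributes A·log|w−a|.

-5*log(w)/112 + 85*log(w - 2)/432 + 25*log(w + 2)/16 - 1501*log(w + 4)/144 + 2591*log(w + 7)/189 + C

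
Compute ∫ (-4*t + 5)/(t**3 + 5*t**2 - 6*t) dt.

-5*log(t)/6 + log(t - 1)/7 + 29*log(t + 6)/42 + C

Factor the denominator: t*(t - 1)*(t + 6).
Partial-fraction decomposition: 29/(42*(t + 6)) + 1/(7*(t - 1)) - 5/(6*t).
Integrate each term: A/(t−a) contributes A·log|t−a|.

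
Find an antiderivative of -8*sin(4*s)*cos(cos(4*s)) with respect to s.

2*sin(cos(4*s)) + C

Let u = cos(4*s), so du = (-4*sin(4*s)) ds.
Rewriting, the integral becomes 2·∫ cos(u) du = 2·sin(u).
Substituting back, u = cos(4*s).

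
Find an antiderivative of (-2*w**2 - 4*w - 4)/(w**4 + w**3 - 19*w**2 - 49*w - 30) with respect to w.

-37*log(w - 5)/168 + log(w + 1)/6 - 4*log(w + 2)/7 + 5*log(w + 3)/8 + C

Factor the denominator: (w - 5)*(w + 1)*(w + 2)*(w + 3).
Partial-fraction decomposition: 5/(8*(w + 3)) - 4/(7*(w + 2)) + 1/(6*(w + 1)) - 37/(168*(w - 5)).
Integrate each term: A/(w−a) contributes A·log|w−a|.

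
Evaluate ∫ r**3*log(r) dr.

r**4*log(r)/4 - r**4/16 + C

Use integration by parts with u = log(r), dv = r**3 dr.
Then du = 1/r dr and v = r**4/4.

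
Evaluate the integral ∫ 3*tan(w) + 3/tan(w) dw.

3*log(tan(w)) + C

Let u = tan(w), so du = (tan(w)**2 + 1) dw.
Rewriting, the integral becomes 3·∫ 1/u du = 3·log(u).
Substituting back, u = tan(w).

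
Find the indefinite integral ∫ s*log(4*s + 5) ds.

s**2*log(4*s + 5)/2 - s**2/4 + 5*s/8 - 25*log(4*s + 5)/32 + C

Use integration by parts with u = log(4*s + 5), dv = s ds.
Then du = 4/(4*s + 5) ds and v = s**2/2.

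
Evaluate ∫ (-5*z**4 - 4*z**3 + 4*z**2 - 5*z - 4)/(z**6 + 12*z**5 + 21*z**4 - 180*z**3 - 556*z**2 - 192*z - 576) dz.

Factor the denominator: (z - 4)*(z + 4)*(z + 6)**2*(z**2 + 1).
Partial-fraction decomposition: -(121*z - 467)/(23273*(z**2 + 1)) - 221791/(136900*(z + 6)) - 2723/(370*(z + 6)**2) + 59/(34*(z + 4)) - 11/(100*(z - 4)).
Integrate each term; A/(z−a) gives A·log|z−a|; the (Bz+D)/(z²+p²) term gives a log and an atan.

-11*log(z - 4)/100 + 59*log(z + 4)/34 - 221791*log(z + 6)/136900 - 121*log(z**2 + 1)/46546 + 467*atan(z)/23273 + 2723/(370*z + 2220) + C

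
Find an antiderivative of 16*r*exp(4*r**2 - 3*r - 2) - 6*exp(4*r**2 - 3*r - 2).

Let u = 4*r**2 - 3*r - 2, so du = (8*r - 3) dr.
Rewriting, the integral becomes 2·∫ e^u du = 2·e^u.
Substituting back, u = 4*r**2 - 3*r - 2.

2*exp(4*r**2 - 3*r - 2) + C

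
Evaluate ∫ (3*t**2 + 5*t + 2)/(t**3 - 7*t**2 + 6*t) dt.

Factor the denominator: t*(t - 6)*(t - 1).
Partial-fraction decomposition: -2/(t - 1) + 14/(3*(t - 6)) + 1/(3*t).
Integrate each term: A/(t−a) contributes A·log|t−a|.

log(t)/3 + 14*log(t - 6)/3 - 2*log(t - 1) + C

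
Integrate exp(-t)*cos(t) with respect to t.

exp(-t)*sin(t)/2 - exp(-t)*cos(t)/2 + C

Let I denote the integral. Integrate by parts with u = cos(t), dv = exp(-t) dt, so v = -exp(-t): I = -exp(-t)*cos(t) − ∫ exp(-t)*sin(t) dt.
Apply parts again with u = sin(t), dv = exp(-t) dt: ∫ exp(-t)*sin(t) dt = -exp(-t)*sin(t) + I. Substituting back brings back I: I = exp(-t)*sin(t) - exp(-t)*cos(t) − I.
Solving for I: (1 + 1)·I equals the remaining terms, so I = (1/2)·(exp(-t)*sin(t) - exp(-t)*cos(t)).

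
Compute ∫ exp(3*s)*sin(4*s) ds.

3*exp(3*s)*sin(4*s)/25 - 4*exp(3*s)*cos(4*s)/25 + C

Let I denote the integral. Integrate by parts with u = sin(4*s), dv = exp(3*s) ds, so v = exp(3*s)/3: I = exp(3*s)*sin(4*s)/3 − (4/3)·∫ exp(3*s)*cos(4*s) ds.
Apply parts again with u = cos(4*s), dv = exp(3*s) ds: ∫ exp(3*s)*cos(4*s) ds = exp(3*s)*cos(4*s)/3 + (4/3)·I. Substituting back brings back I: I = exp(3*s)*sin(4*s)/3 - 4*exp(3*s)*cos(4*s)/9 − (16/9)·I.
Solving for I: (1 + 16/9)·I equals the remaining terms, so I = (9/25)·(exp(3*s)*sin(4*s)/3 - 4*exp(3*s)*cos(4*s)/9).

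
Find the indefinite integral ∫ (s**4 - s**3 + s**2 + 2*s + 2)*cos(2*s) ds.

Use integration by parts with u = s**4 - s**3 + s**2 + 2*s + 2, dv = cos(2*s) ds, so v = sin(2*s)/2.
Apply parts 4 times (tabular method): alternate signs, differentiate u down to 0, integrate dv up.

s**4*sin(2*s)/2 - s**3*sin(2*s)/2 + s**3*cos(2*s) - s**2*sin(2*s) - 3*s**2*cos(2*s)/4 + 7*s*sin(2*s)/4 - s*cos(2*s) + 3*sin(2*s)/2 + 7*cos(2*s)/8 + C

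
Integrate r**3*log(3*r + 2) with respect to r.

Use integration by parts with u = log(3*r + 2), dv = r**3 dr.
Then du = 3/(3*r + 2) dr and v = r**4/4.

r**4*log(3*r + 2)/4 - r**4/16 + r**3/18 - r**2/18 + 2*r/27 - 4*log(3*r + 2)/81 + C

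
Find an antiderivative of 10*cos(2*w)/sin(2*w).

Let u = sin(2*w), so du = (2*cos(2*w)) dw.
Rewriting, the integral becomes 5·∫ 1/u du = 5·log(u).
Substituting back, u = sin(2*w).

5*log(sin(2*w)) + C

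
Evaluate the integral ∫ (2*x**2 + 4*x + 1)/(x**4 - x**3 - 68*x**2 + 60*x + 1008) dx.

Factor the denominator: (x - 6)**2*(x + 4)*(x + 7).
Partial-fraction decomposition: -71/(507*(x + 7)) + 17/(300*(x + 4)) + 1409/(16900*(x - 6)) + 97/(130*(x - 6)**2).
Integrate each term; A/(x−a) gives A·log|x−a|; A/(x−a)² gives −A/(x−a).

1409*log(x - 6)/16900 + 17*log(x + 4)/300 - 71*log(x + 7)/507 - 97/(130*x - 780) + C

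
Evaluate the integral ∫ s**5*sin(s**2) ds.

-s**4*cos(s**2)/2 + s**2*sin(s**2) + cos(s**2) + C

Let u = s², du = 2s ds; rewrite as (1/2)∫ u^2·sin(1u) du.
Now integrate by parts 2 times.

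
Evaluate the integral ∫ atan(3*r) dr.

Use integration by parts with u = arctan(3*r), dv = dr.
Then du = 3/(9*r**2 + 1) dr.

r*atan(3*r) - log(9*r**2 + 1)/6 + C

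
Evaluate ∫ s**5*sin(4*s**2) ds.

Let u = s², du = 2s ds; rewrite as (1/2)∫ u^2·sin(4u) du.
Now integrate by parts 2 times.

-s**4*cos(4*s**2)/8 + s**2*sin(4*s**2)/16 + cos(4*s**2)/64 + C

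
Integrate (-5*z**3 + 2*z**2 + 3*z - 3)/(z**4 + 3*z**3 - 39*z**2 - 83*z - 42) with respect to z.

-993*log(z - 6)/637 + 673*log(z + 1)/1764 - 1789*log(z + 7)/468 + 1/(42*z + 42) + C

Factor the denominator: (z - 6)*(z + 1)**2*(z + 7).
Partial-fraction decomposition: -1789/(468*(z + 7)) + 673/(1764*(z + 1)) - 1/(42*(z + 1)**2) - 993/(637*(z - 6)).
Integrate each term; A/(z−a) gives A·log|z−a|; A/(z−a)² gives −A/(z−a).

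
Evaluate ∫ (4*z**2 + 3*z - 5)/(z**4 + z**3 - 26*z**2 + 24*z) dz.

-5*log(z)/24 + 71*log(z - 4)/120 - 2*log(z - 1)/21 - 121*log(z + 6)/420 + C

Factor the denominator: z*(z - 4)*(z - 1)*(z + 6).
Partial-fraction decomposition: -121/(420*(z + 6)) - 2/(21*(z - 1)) + 71/(120*(z - 4)) - 5/(24*z).
Integrate each term: A/(z−a) contributes A·log|z−a|.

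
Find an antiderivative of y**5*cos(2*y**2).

Let u = y², du = 2y dy; rewrite as (1/2)∫ u^2·cos(2u) du.
Now integrate by parts 2 times.

y**4*sin(2*y**2)/4 + y**2*cos(2*y**2)/4 - sin(2*y**2)/8 + C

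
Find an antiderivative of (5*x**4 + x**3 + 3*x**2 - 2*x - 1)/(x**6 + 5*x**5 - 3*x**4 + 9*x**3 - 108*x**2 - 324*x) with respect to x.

Factor the denominator: x*(x - 3)*(x + 2)*(x + 6)*(x**2 + 9).
Partial-fraction decomposition: (527*x + 1468)/(1755*(x**2 + 9)) - 6383/(9720*(x + 6)) + 87/(520*(x + 2)) + 226/(1215*(x - 3)) + 1/(324*x).
Integrate each term; A/(x−a) gives A·log|x−a|; the (Bx+D)/(x²+p²) term gives a log and an atan.

log(x)/324 + 226*log(x - 3)/1215 + 87*log(x + 2)/520 - 6383*log(x + 6)/9720 + 527*log(x**2 + 9)/3510 + 1468*atan(x/3)/5265 + C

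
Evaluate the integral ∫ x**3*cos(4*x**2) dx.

x**2*sin(4*x**2)/8 + cos(4*x**2)/32 + C

Let u = x², du = 2x dx; rewrite as (1/2)∫ u^1·cos(4u) du.
Now integrate by parts 1 time.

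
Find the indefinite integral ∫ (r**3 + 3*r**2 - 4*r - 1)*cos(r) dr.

r**3*sin(r) + 3*r**2*sin(r) + 3*r**2*cos(r) - 10*r*sin(r) + 6*r*cos(r) - 7*sin(r) - 10*cos(r) + C

Use integration by parts with u = r**3 + 3*r**2 - 4*r - 1, dv = cos(r) dr, so v = sin(r).
Apply parts 3 times (tabular method): alternate signs, differentiate u down to 0, integrate dv up.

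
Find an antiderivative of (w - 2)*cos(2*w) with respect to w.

w*sin(2*w)/2 - sin(2*w) + cos(2*w)/4 + C

Use integration by parts with u = w - 2, dv = cos(2*w) dw, so v = sin(2*w)/2.
Apply parts 1 times (tabular method): alternate signs, differentiate u down to 0, integrate dv up.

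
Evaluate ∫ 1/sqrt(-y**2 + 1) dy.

Substitute y = sin(θ), so dy = cos(θ) dθ and the radical becomes sqrt(-y**2 + 1) = cos(θ) by the Pythagorean identity.
Integrate the resulting trig expression in θ, then back-substitute θ = asin(y), sin(θ) = y, cos(θ) = sqrt(-y**2 + 1) (absorbing any constant into C).

asin(y) + C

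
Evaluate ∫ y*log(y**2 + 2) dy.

y**2*log(y**2 + 2)/2 - y**2/2 + log(y**2 + 2) + C

Let u = y**2 + 2, so du = (2*y) dy.
The integral becomes (1/2)·∫ log(u) du; integrate by parts with u′=log(u), dv′=du.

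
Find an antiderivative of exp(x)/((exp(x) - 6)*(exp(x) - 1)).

Let u = e^x, du = e^x dx.
The integral becomes ∫ du/((u-1)(u-6)); decompose into partial fractions.

log(exp(x) - 6)/5 - log(exp(x) - 1)/5 + C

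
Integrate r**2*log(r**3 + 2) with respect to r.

r**3*log(r**3 + 2)/3 - r**3/3 + 2*log(r**3 + 2)/3 + C

Let u = r**3 + 2, so du = (3*r**2) dr.
The integral becomes (1/3)·∫ log(u) du; integrate by parts with u′=log(u), dv′=du.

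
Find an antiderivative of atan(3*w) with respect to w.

Use integration by parts with u = arctan(3*w), dv = dw.
Then du = 3/(9*w**2 + 1) dw.

w*atan(3*w) - log(9*w**2 + 1)/6 + C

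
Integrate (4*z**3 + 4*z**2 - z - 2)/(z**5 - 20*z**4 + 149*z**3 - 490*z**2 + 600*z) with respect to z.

Factor the denominator: z*(z - 6)*(z - 5)**2*(z - 4).
Partial-fraction decomposition: -157/(4*(z - 4)) - 1102/(25*(z - 5)) - 593/(5*(z - 5)**2) + 250/(3*(z - 6)) - 1/(300*z).
Integrate each term; A/(z−a) gives A·log|z−a|; A/(z−a)² gives −A/(z−a).

-log(z)/300 + 250*log(z - 6)/3 - 1102*log(z - 5)/25 - 157*log(z - 4)/4 + 593/(5*z - 25) + C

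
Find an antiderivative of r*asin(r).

Use integration by parts with u = arcsin(r), dv = r dr.
Then du = 1/sqrt(-r**2 + 1) dr.

r**2*asin(r)/2 + r*sqrt(-r**2 + 1)/4 - asin(r)/4 + C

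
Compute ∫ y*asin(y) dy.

Use integration by parts with u = arcsin(y), dv = y dy.
Then du = 1/sqrt(-y**2 + 1) dy.

y**2*asin(y)/2 + y*sqrt(-y**2 + 1)/4 - asin(y)/4 + C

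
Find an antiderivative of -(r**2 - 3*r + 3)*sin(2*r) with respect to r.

r**2*cos(2*r)/2 - r*sin(2*r)/2 - 3*r*cos(2*r)/2 + 3*sin(2*r)/4 + 5*cos(2*r)/4 + C

Use integration by parts with u = r**2 - 3*r + 3, dv = -sin(2*r) dr, so v = cos(2*r)/2.
Apply parts 2 times (tabular method): alternate signs, differentiate u down to 0, integrate dv up.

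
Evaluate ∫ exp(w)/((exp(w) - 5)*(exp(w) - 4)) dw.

Let u = e^w, du = e^w dw.
The integral becomes ∫ du/((u-5)(u-4)); decompose into partial fractions.

log(exp(w) - 5) - log(exp(w) - 4) + C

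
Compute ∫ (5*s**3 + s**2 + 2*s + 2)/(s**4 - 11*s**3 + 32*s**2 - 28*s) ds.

-log(s)/14 + 356*log(s - 7)/35 - 51*log(s - 2)/10 + 5/(s - 2) + C

Factor the denominator: s*(s - 7)*(s - 2)**2.
Partial-fraction decomposition: -51/(10*(s - 2)) - 5/(s - 2)**2 + 356/(35*(s - 7)) - 1/(14*s).
Integrate each term; A/(s−a) gives A·log|s−a|; A/(s−a)² gives −A/(s−a).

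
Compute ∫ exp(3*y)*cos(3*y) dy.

exp(3*y)*sin(3*y)/6 + exp(3*y)*cos(3*y)/6 + C

Let I denote the integral. Integrate by parts with u = cos(3*y), dv = exp(3*y) dy, so v = exp(3*y)/3: I = exp(3*y)*cos(3*y)/3 + ∫ exp(3*y)*sin(3*y) dy.
Apply parts again with u = sin(3*y), dv = exp(3*y) dy: ∫ exp(3*y)*sin(3*y) dy = exp(3*y)*sin(3*y)/3 − I. Substituting back brings back I: I = exp(3*y)*sin(3*y)/3 + exp(3*y)*cos(3*y)/3 − I.
Solving for I: (1 + 1)·I equals the remaining terms, so I = (1/2)·(exp(3*y)*sin(3*y)/3 + exp(3*y)*cos(3*y)/3).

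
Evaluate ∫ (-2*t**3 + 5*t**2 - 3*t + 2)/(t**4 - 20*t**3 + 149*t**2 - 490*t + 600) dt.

-134*log(t - 6) + 103*log(t - 5) + 29*log(t - 4) - 138/(t - 5) + C

Factor the denominator: (t - 6)*(t - 5)**2*(t - 4).
Partial-fraction decomposition: 29/(t - 4) + 103/(t - 5) + 138/(t - 5)**2 - 134/(t - 6).
Integrate each term; A/(t−a) gives A·log|t−a|; A/(t−a)² gives −A/(t−a).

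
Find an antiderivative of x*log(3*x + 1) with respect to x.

x**2*log(3*x + 1)/2 - x**2/4 + x/6 - log(3*x + 1)/18 + C

Use integration by parts with u = log(3*x + 1), dv = x dx.
Then du = 3/(3*x + 1) dx and v = x**2/2.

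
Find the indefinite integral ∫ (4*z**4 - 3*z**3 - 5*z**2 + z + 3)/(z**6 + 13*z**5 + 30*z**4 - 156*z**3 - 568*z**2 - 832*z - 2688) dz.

Factor the denominator: (z - 4)*(z + 4)*(z + 6)*(z + 7)*(z**2 + 4).
Partial-fraction decomposition: (637*z - 3982)/(42400*(z**2 + 4)) - 944/(159*(z + 7)) + 5649/(800*(z + 6)) - 227/(192*(z + 4)) + 69/(1600*(z - 4)).
Integrate each term; A/(z−a) gives A·log|z−a|; the (Bz+D)/(z²+p²) term gives a log and an atan.

69*log(z - 4)/1600 - 227*log(z + 4)/192 + 5649*log(z + 6)/800 - 944*log(z + 7)/159 + 637*log(z**2 + 4)/84800 - 1991*atan(z/2)/42400 + C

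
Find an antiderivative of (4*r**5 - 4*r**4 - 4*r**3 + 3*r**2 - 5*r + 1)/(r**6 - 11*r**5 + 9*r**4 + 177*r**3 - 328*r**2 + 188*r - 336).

11273*log(r - 7)/550 - 5027*log(r - 6)/296 + 7*log(r - 2)/120 + 959*log(r + 4)/2244 + 33*log(r**2 + 1)/62900 + 531*atan(r)/31450 + C

Factor the denominator: (r - 7)*(r - 6)*(r - 2)*(r + 4)*(r**2 + 1).
Partial-fraction decomposition: 3*(11*r + 177)/(31450*(r**2 + 1)) + 959/(2244*(r + 4)) + 7/(120*(r - 2)) - 5027/(296*(r - 6)) + 11273/(550*(r - 7)).
Integrate each term; A/(r−a) gives A·log|r−a|; the (Br+D)/(r²+p²) term gives a log and an atan.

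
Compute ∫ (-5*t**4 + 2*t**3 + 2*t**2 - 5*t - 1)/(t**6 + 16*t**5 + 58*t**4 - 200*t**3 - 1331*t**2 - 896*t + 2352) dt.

-163*log(t - 4)/2904 + 7*log(t - 1)/3840 - 61*log(t + 3)/64 + 1357*log(t + 4)/360 - 770005*log(t + 7)/278784 + 12559/(1056*t + 7392) + C

Factor the denominator: (t - 4)*(t - 1)*(t + 3)*(t + 4)*(t + 7)**2.
Partial-fraction decomposition: -770005/(278784*(t + 7)) - 12559/(1056*(t + 7)**2) + 1357/(360*(t + 4)) - 61/(64*(t + 3)) + 7/(3840*(t - 1)) - 163/(2904*(t - 4)).
Integrate each term; A/(t−a) gives A·log|t−a|; A/(t−a)² gives −A/(t−a).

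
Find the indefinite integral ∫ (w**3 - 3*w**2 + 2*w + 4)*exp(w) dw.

(w**3 - 6*w**2 + 14*w - 10)*exp(w) + C

Use integration by parts with u = w**3 - 3*w**2 + 2*w + 4, dv = exp(w) dw, so v = exp(w).
Apply parts 3 times (tabular method): alternate signs, differentiate u down to 0, integrate dv up.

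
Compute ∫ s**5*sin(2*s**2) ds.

-s**4*cos(2*s**2)/4 + s**2*sin(2*s**2)/4 + cos(2*s**2)/8 + C

Let u = s², du = 2s ds; rewrite as (1/2)∫ u^2·sin(2u) du.
Now integrate by parts 2 times.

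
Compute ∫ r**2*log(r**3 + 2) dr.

Let u = r**3 + 2, so du = (3*r**2) dr.
The integral becomes (1/3)·∫ log(u) du; integrate by parts with u′=log(u), dv′=du.

r**3*log(r**3 + 2)/3 - r**3/3 + 2*log(r**3 + 2)/3 + C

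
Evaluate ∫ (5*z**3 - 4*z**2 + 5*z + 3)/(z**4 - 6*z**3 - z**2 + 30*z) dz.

Factor the denominator: z*(z - 5)*(z - 3)*(z + 2).
Partial-fraction decomposition: 9/(10*(z + 2)) - 39/(10*(z - 3)) + 79/(10*(z - 5)) + 1/(10*z).
Integrate each term: A/(z−a) contributes A·log|z−a|.

log(z)/10 + 79*log(z - 5)/10 - 39*log(z - 3)/10 + 9*log(z + 2)/10 + C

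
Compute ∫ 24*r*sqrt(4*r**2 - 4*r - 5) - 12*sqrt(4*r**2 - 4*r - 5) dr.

Let u = 4*r**2 - 4*r - 5, so du = (8*r - 4) dr.
Rewriting, the integral becomes 3·∫ √u du = 3·(2/3)u^(3/2).
Substituting back, u = 4*r**2 - 4*r - 5.

2*(4*r**2 - 4*r - 5)**(3/2) + C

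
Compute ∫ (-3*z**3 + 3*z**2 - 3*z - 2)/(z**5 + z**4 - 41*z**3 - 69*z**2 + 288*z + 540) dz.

-70*log(z - 6)/297 + 13*log(z - 3)/144 + log(z + 2)/3 - 115*log(z + 3)/108 + 463*log(z + 5)/528 + C

Factor the denominator: (z - 6)*(z - 3)*(z + 2)*(z + 3)*(z + 5).
Partial-fraction decomposition: 463/(528*(z + 5)) - 115/(108*(z + 3)) + 1/(3*(z + 2)) + 13/(144*(z - 3)) - 70/(297*(z - 6)).
Integrate each term: A/(z−a) contributes A·log|z−a|.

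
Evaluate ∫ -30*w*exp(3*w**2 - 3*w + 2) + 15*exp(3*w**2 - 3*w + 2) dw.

-5*exp(3*w**2 - 3*w + 2) + C

Let u = 3*w**2 - 3*w + 2, so du = (6*w - 3) dw.
Rewriting, the integral becomes -5·∫ e^u du = -5·e^u.
Substituting back, u = 3*w**2 - 3*w + 2.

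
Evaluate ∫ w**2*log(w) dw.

Use integration by parts with u = log(w), dv = w**2 dw.
Then du = 1/w dw and v = w**3/3.

w**3*log(w)/3 - w**3/9 + C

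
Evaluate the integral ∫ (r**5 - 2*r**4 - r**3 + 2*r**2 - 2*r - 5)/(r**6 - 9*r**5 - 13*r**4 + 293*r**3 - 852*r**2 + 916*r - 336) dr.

Factor the denominator: (r - 7)*(r - 4)*(r - 2)*(r - 1)**2*(r + 6).
Partial-fraction decomposition: 1439/(7280*(r + 6)) + 3/(28*(r - 1)) + 1/(18*(r - 1)**2) - 9/(80*(r - 2)) - 467/(540*(r - 4)) + 11741/(7020*(r - 7)).
Integrate each term; A/(r−a) gives A·log|r−a|; A/(r−a)² gives −A/(r−a).

11741*log(r - 7)/7020 - 467*log(r - 4)/540 - 9*log(r - 2)/80 + 3*log(r - 1)/28 + 1439*log(r + 6)/7280 - 1/(18*r - 18) + C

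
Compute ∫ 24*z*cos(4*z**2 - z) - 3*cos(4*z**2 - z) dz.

3*sin(4*z**2 - z) + C

Let u = 4*z**2 - z, so du = (8*z - 1) dz.
Rewriting, the integral becomes 3·∫ cos(u) du = 3·sin(u).
Substituting back, u = 4*z**2 - z.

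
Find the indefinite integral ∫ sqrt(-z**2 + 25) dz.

z*sqrt(-z**2 + 25)/2 + 25*asin(z/5)/2 + C

Substitute z = 5·sin(θ), so dz = 5·cos(θ) dθ and the radical becomes sqrt(-z**2 + 25) = 5·cos(θ) by the Pythagorean identity.
Integrate the resulting trig expression in θ, then back-substitute θ = asin(z/5), sin(θ) = z/5, cos(θ) = sqrt(-z**2 + 25)/5 (absorbing any constant into C).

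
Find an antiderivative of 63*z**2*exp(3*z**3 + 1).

7*exp(3*z**3 + 1) + C

Let u = 3*z**3 + 1, so du = (9*z**2) dz.
Rewriting, the integral becomes 7·∫ e^u du = 7·e^u.
Substituting back, u = 3*z**3 + 1.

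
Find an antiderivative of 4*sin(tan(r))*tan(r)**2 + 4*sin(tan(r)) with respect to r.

-4*cos(tan(r)) + C

Let u = tan(r), so du = (tan(r)**2 + 1) dr.
Rewriting, the integral becomes 4·∫ sin(u) du = 4·-cos(u).
Substituting back, u = tan(r).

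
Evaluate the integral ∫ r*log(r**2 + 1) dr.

r**2*log(r**2 + 1)/2 - r**2/2 + log(r**2 + 1)/2 + C

Let u = r**2 + 1, so du = (2*r) dr.
The integral becomes (1/2)·∫ log(u) du; integrate by parts with u′=log(u), dv′=du.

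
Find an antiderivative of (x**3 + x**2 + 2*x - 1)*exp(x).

Use integration by parts with u = x**3 + x**2 + 2*x - 1, dv = exp(x) dx, so v = exp(x).
Apply parts 3 times (tabular method): alternate signs, differentiate u down to 0, integrate dv up.

(x**3 - 2*x**2 + 6*x - 7)*exp(x) + C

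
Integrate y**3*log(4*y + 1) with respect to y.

Use integration by parts with u = log(4*y + 1), dv = y**3 dy.
Then du = 4/(4*y + 1) dy and v = y**4/4.

y**4*log(4*y + 1)/4 - y**4/16 + y**3/48 - y**2/128 + y/256 - log(4*y + 1)/1024 + C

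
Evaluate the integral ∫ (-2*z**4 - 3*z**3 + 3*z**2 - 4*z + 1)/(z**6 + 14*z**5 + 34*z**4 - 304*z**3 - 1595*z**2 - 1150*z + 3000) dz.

Factor the denominator: (z - 5)*(z - 1)*(z + 4)*(z + 5)**2*(z + 6).
Partial-fraction decomposition: 1811/(154*(z + 6)) - 7999/(900*(z + 5)) + 779/(60*(z + 5)**2) - 17/(6*(z + 4)) + 1/(1008*(z - 1)) - 523/(13200*(z - 5)).
Integrate each term; A/(z−a) gives A·log|z−a|; A/(z−a)² gives −A/(z−a).

-523*log(z - 5)/13200 + log(z - 1)/1008 - 17*log(z + 4)/6 - 7999*log(z + 5)/900 + 1811*log(z + 6)/154 - 779/(60*z + 300) + C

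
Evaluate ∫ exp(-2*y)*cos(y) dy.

exp(-2*y)*sin(y)/5 - 2*exp(-2*y)*cos(y)/5 + C

Let I denote the integral. Integrate by parts with u = cos(y), dv = exp(-2*y) dy, so v = -exp(-2*y)/2: I = -exp(-2*y)*cos(y)/2 − (1/2)·∫ exp(-2*y)*sin(y) dy.
Apply parts again with u = sin(y), dv = exp(-2*y) dy: ∫ exp(-2*y)*sin(y) dy = -exp(-2*y)*sin(y)/2 + (1/2)·I. Substituting back brings back I: I = exp(-2*y)*sin(y)/4 - exp(-2*y)*cos(y)/2 − (1/4)·I.
Solving for I: (1 + 1/4)·I equals the remaining terms, so I = (4/5)·(exp(-2*y)*sin(y)/4 - exp(-2*y)*cos(y)/2).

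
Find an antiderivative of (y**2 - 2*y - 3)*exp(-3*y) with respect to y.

Use integration by parts with u = y**2 - 2*y - 3, dv = exp(-3*y) dy, so v = -exp(-3*y)/3.
Apply parts 2 times (tabular method): alternate signs, differentiate u down to 0, integrate dv up.

(-9*y**2 + 12*y + 31)*exp(-3*y)/27 + C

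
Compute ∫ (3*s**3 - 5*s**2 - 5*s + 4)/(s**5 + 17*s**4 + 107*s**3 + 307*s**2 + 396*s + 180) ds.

log(s + 1)/40 + 5*log(s + 2)/2 - 107*log(s + 3)/12 + 157*log(s + 5)/8 - 397*log(s + 6)/30 + C

Factor the denominator: (s + 1)*(s + 2)*(s + 3)*(s + 5)*(s + 6).
Partial-fraction decomposition: -397/(30*(s + 6)) + 157/(8*(s + 5)) - 107/(12*(s + 3)) + 5/(2*(s + 2)) + 1/(40*(s + 1)).
Integrate each term: A/(s−a) contributes A·log|s−a|.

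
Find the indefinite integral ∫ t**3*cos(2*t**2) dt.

t**2*sin(2*t**2)/4 + cos(2*t**2)/8 + C

Let u = t², du = 2t dt; rewrite as (1/2)∫ u^1·cos(2u) du.
Now integrate by parts 1 time.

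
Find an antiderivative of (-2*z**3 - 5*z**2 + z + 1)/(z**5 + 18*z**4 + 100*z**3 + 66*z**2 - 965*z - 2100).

Factor the denominator: (z - 3)*(z + 4)*(z + 5)**2*(z + 7).
Partial-fraction decomposition: 29/(8*(z + 7)) - 187/(128*(z + 5)) + 121/(16*(z + 5)**2) - 15/(7*(z + 4)) - 19/(896*(z - 3)).
Integrate each term; A/(z−a) gives A·log|z−a|; A/(z−a)² gives −A/(z−a).

-19*log(z - 3)/896 - 15*log(z + 4)/7 - 187*log(z + 5)/128 + 29*log(z + 7)/8 - 121/(16*z + 80) + C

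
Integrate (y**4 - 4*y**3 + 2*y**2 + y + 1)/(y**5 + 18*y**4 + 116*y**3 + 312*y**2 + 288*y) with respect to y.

log(y)/288 - 55*log(y + 2)/64 + 541*log(y + 4)/32 - 8669*log(y + 6)/576 + 2227/(48*y + 288) + C

Factor the denominator: y*(y + 2)*(y + 4)*(y + 6)**2.
Partial-fraction decomposition: -8669/(576*(y + 6)) - 2227/(48*(y + 6)**2) + 541/(32*(y + 4)) - 55/(64*(y + 2)) + 1/(288*y).
Integrate each term; A/(y−a) gives A·log|y−a|; A/(y−a)² gives −A/(y−a).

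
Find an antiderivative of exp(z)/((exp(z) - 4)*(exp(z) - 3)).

Let u = e^z, du = e^z dz.
The integral becomes ∫ du/((u-3)(u-4)); decompose into partial fractions.

log(exp(z) - 4) - log(exp(z) - 3) + C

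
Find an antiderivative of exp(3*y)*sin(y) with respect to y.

3*exp(3*y)*sin(y)/10 - exp(3*y)*cos(y)/10 + C

Let I denote the integral. Integrate by parts with u = sin(y), dv = exp(3*y) dy, so v = exp(3*y)/3: I = exp(3*y)*sin(y)/3 − (1/3)·∫ exp(3*y)*cos(y) dy.
Apply parts again with u = cos(y), dv = exp(3*y) dy: ∫ exp(3*y)*cos(y) dy = exp(3*y)*cos(y)/3 + (1/3)·I. Substituting back brings back I: I = exp(3*y)*sin(y)/3 - exp(3*y)*cos(y)/9 − (1/9)·I.
Solving for I: (1 + 1/9)·I equals the remaining terms, so I = (9/10)·(exp(3*y)*sin(y)/3 - exp(3*y)*cos(y)/9).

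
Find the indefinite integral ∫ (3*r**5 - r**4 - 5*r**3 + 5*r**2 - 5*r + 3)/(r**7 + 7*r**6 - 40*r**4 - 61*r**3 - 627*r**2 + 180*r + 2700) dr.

91*log(r - 3)/960 - 53*log(r - 2)/2548 - log(r + 2)/60 - 565711*log(r + 5)/2718912 + 1699*log(r**2 + 9)/22542 + 173*atan(r/3)/7514 - 1537/(952*r + 4760) + C

Factor the denominator: (r - 3)*(r - 2)*(r + 2)*(r + 5)**2*(r**2 + 9).
Partial-fraction decomposition: (3398*r + 1557)/(22542*(r**2 + 9)) - 565711/(2718912*(r + 5)) + 1537/(952*(r + 5)**2) - 1/(60*(r + 2)) - 53/(2548*(r - 2)) + 91/(960*(r - 3)).
Integrate each term; A/(r−a) gives A·log|r−a|; the (Br+D)/(r²+p²) term gives a log and an atan.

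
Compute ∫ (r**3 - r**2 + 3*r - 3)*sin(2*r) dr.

Use integration by parts with u = r**3 - r**2 + 3*r - 3, dv = sin(2*r) dr, so v = -cos(2*r)/2.
Apply parts 3 times (tabular method): alternate signs, differentiate u down to 0, integrate dv up.

-r**3*cos(2*r)/2 + 3*r**2*sin(2*r)/4 + r**2*cos(2*r)/2 - r*sin(2*r)/2 - 3*r*cos(2*r)/4 + 3*sin(2*r)/8 + 5*cos(2*r)/4 + C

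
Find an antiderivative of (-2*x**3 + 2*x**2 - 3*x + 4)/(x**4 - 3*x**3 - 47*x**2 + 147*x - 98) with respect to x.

Factor the denominator: (x - 7)*(x - 2)*(x - 1)*(x + 7).
Partial-fraction decomposition: -809/(1008*(x + 7)) + 1/(48*(x - 1)) + 2/(9*(x - 2)) - 121/(84*(x - 7)).
Integrate each term: A/(x−a) contributes A·log|x−a|.

-121*log(x - 7)/84 + 2*log(x - 2)/9 + log(x - 1)/48 - 809*log(x + 7)/1008 + C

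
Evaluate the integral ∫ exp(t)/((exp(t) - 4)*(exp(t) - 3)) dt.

log(exp(t) - 4) - log(exp(t) - 3) + C

Let u = e^t, du = e^t dt.
The integral becomes ∫ du/((u-4)(u-3)); decompose into partial fractions.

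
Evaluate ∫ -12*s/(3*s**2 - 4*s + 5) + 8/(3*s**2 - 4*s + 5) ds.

-2*log(3*s**2 - 4*s + 5) + C

Let u = 3*s**2 - 4*s + 5, so du = (6*s - 4) ds.
Rewriting, the integral becomes -2·∫ 1/u du = -2·log(u).
Substituting back, u = 3*s**2 - 4*s + 5.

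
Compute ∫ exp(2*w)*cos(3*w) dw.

Let I denote the integral. Integrate by parts with u = cos(3*w), dv = exp(2*w) dw, so v = exp(2*w)/2: I = exp(2*w)*cos(3*w)/2 + (3/2)·∫ exp(2*w)*sin(3*w) dw.
Apply parts again with u = sin(3*w), dv = exp(2*w) dw: ∫ exp(2*w)*sin(3*w) dw = exp(2*w)*sin(3*w)/2 − (3/2)·I. Substituting back brings back I: I = 3*exp(2*w)*sin(3*w)/4 + exp(2*w)*cos(3*w)/2 − (9/4)·I.
Solving for I: (1 + 9/4)·I equals the remaining terms, so I = (4/13)·(3*exp(2*w)*sin(3*w)/4 + exp(2*w)*cos(3*w)/2).

3*exp(2*w)*sin(3*w)/13 + 2*exp(2*w)*cos(3*w)/13 + C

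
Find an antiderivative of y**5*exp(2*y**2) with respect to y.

(2*y**4 - 2*y**2 + 1)*exp(2*y**2)/8 + C

Let u = y², du = 2y dy; rewrite as (1/2)∫ u^2·exp(2u) du.
Now integrate by parts 2 times.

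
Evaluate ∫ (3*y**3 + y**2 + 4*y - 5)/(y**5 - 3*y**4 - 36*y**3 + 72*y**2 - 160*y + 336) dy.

Factor the denominator: (y - 7)*(y - 2)*(y + 6)*(y**2 + 4).
Partial-fraction decomposition: -(291*y - 136)/(4240*(y**2 + 4)) - 641/(4160*(y + 6)) - 31/(320*(y - 2)) + 1101/(3445*(y - 7)).
Integrate each term; A/(y−a) gives A·log|y−a|; the (By+D)/(y²+p²) term gives a log and an atan.

1101*log(y - 7)/3445 - 31*log(y - 2)/320 - 641*log(y + 6)/4160 - 291*log(y**2 + 4)/8480 + 17*atan(y/2)/1060 + C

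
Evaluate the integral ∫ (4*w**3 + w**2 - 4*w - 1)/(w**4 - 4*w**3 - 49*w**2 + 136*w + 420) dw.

Factor the denominator: (w - 7)*(w - 5)*(w + 2)*(w + 6).
Partial-fraction decomposition: 805/(572*(w + 6)) - 1/(12*(w + 2)) - 36/(11*(w - 5)) + 232/(39*(w - 7)).
Integrate each term: A/(w−a) contributes A·log|w−a|.

232*log(w - 7)/39 - 36*log(w - 5)/11 - log(w + 2)/12 + 805*log(w + 6)/572 + C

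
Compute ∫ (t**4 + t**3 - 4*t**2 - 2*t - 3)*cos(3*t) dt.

t**4*sin(3*t)/3 + t**3*sin(3*t)/3 + 4*t**3*cos(3*t)/9 - 16*t**2*sin(3*t)/9 + t**2*cos(3*t)/3 - 8*t*sin(3*t)/9 - 32*t*cos(3*t)/27 - 49*sin(3*t)/81 - 8*cos(3*t)/27 + C

Use integration by parts with u = t**4 + t**3 - 4*t**2 - 2*t - 3, dv = cos(3*t) dt, so v = sin(3*t)/3.
Apply parts 4 times (tabular method): alternate signs, differentiate u down to 0, integrate dv up.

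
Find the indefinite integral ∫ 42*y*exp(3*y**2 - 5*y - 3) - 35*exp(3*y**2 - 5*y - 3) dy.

7*exp(3*y**2 - 5*y - 3) + C

Let u = 3*y**2 - 5*y - 3, so du = (6*y - 5) dy.
Rewriting, the integral becomes 7·∫ e^u du = 7·e^u.
Substituting back, u = 3*y**2 - 5*y - 3.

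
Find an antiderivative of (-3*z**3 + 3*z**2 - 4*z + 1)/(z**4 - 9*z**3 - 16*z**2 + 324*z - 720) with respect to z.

-563*log(z - 6)/24 + 29*log(z - 5) - 159*log(z - 4)/20 - 71*log(z + 6)/120 + C

Factor the denominator: (z - 6)*(z - 5)*(z - 4)*(z + 6).
Partial-fraction decomposition: -71/(120*(z + 6)) - 159/(20*(z - 4)) + 29/(z - 5) - 563/(24*(z - 6)).
Integrate each term: A/(z−a) contributes A·log|z−a|.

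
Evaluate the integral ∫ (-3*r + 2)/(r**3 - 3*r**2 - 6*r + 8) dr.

Factor the denominator: (r - 4)*(r - 1)*(r + 2).
Partial-fraction decomposition: 4/(9*(r + 2)) + 1/(9*(r - 1)) - 5/(9*(r - 4)).
Integrate each term: A/(r−a) contributes A·log|r−a|.

-5*log(r - 4)/9 + log(r - 1)/9 + 4*log(r + 2)/9 + C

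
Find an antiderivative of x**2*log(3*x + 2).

Use integration by parts with u = log(3*x + 2), dv = x**2 dx.
Then du = 3/(3*x + 2) dx and v = x**3/3.

x**3*log(3*x + 2)/3 - x**3/9 + x**2/9 - 4*x/27 + 8*log(3*x + 2)/81 + C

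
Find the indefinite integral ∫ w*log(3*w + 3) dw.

Use integration by parts with u = log(3*w + 3), dv = w dw.
Then du = 3/(3*w + 3) dw and v = w**2/2.

w**2*log(3*w + 3)/2 - w**2/4 + w/2 - log(w + 1)/2 + C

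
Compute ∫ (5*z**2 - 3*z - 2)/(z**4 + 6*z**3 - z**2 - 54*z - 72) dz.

17*log(z - 3)/105 - 12*log(z + 2)/5 + 26*log(z + 3)/3 - 45*log(z + 4)/7 + C

Factor the denominator: (z - 3)*(z + 2)*(z + 3)*(z + 4).
Partial-fraction decomposition: -45/(7*(z + 4)) + 26/(3*(z + 3)) - 12/(5*(z + 2)) + 17/(105*(z - 3)).
Integrate each term: A/(z−a) contributes A·log|z−a|.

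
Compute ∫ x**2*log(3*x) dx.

Use integration by parts with u = log(3*x), dv = x**2 dx.
Then du = 1/x dx and v = x**3/3.

x**3*(log(x) + log(3))/3 - x**3/9 + C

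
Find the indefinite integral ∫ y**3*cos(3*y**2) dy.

Let u = y², du = 2y dy; rewrite as (1/2)∫ u^1·cos(3u) du.
Now integrate by parts 1 time.

y**2*sin(3*y**2)/6 + cos(3*y**2)/18 + C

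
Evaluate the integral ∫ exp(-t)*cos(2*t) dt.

2*exp(-t)*sin(2*t)/5 - exp(-t)*cos(2*t)/5 + C

Let I denote the integral. Integrate by parts with u = cos(2*t), dv = exp(-t) dt, so v = -exp(-t): I = -exp(-t)*cos(2*t) − 2·∫ exp(-t)*sin(2*t) dt.
Apply parts again with u = sin(2*t), dv = exp(-t) dt: ∫ exp(-t)*sin(2*t) dt = -exp(-t)*sin(2*t) + 2·I. Substituting back brings back I: I = 2*exp(-t)*sin(2*t) - exp(-t)*cos(2*t) − 4·I.
Solving for I: (1 + 4)·I equals the remaining terms, so I = (1/5)·(2*exp(-t)*sin(2*t) - exp(-t)*cos(2*t)).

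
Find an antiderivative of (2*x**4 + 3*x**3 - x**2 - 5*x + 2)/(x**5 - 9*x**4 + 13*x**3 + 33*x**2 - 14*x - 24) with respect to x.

Factor the denominator: (x - 6)*(x - 4)*(x - 1)*(x + 1)**2.
Partial-fraction decomposition: -31/(980*(x + 1)) - 1/(14*(x + 1)**2) + 1/(60*(x - 1)) - 67/(15*(x - 4)) + 1588/(245*(x - 6)).
Integrate each term; A/(x−a) gives A·log|x−a|; A/(x−a)² gives −A/(x−a).

1588*log(x - 6)/245 - 67*log(x - 4)/15 + log(x - 1)/60 - 31*log(x + 1)/980 + 1/(14*x + 14) + C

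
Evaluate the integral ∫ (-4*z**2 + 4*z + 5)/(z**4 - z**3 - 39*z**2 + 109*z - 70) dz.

Factor the denominator: (z - 5)*(z - 2)*(z - 1)*(z + 7).
Partial-fraction decomposition: 73/(288*(z + 7)) + 5/(32*(z - 1)) + 1/(9*(z - 2)) - 25/(48*(z - 5)).
Integrate each term: A/(z−a) contributes A·log|z−a|.

-25*log(z - 5)/48 + log(z - 2)/9 + 5*log(z - 1)/32 + 73*log(z + 7)/288 + C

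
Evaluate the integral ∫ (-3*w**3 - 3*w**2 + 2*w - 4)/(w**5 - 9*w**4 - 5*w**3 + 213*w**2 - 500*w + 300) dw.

-17*log(w - 6)/5 + 37*log(w - 5)/10 - 3*log(w - 2)/7 + log(w - 1)/15 + 13*log(w + 5)/210 + C

Factor the denominator: (w - 6)*(w - 5)*(w - 2)*(w - 1)*(w + 5).
Partial-fraction decomposition: 13/(210*(w + 5)) + 1/(15*(w - 1)) - 3/(7*(w - 2)) + 37/(10*(w - 5)) - 17/(5*(w - 6)).
Integrate each term: A/(w−a) contributes A·log|w−a|.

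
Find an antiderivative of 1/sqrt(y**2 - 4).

Substitute y = 2·sec(θ), so dy = 2·sec(θ)*tan(θ) dθ and the radical becomes sqrt(y**2 - 4) = 2·tan(θ) by the Pythagorean identity.
Integrate the resulting trig expression in θ, then back-substitute sec(θ) = y/2, tan(θ) = sqrt(y**2 - 4)/2 (absorbing any constant into C).

log(y + sqrt(y**2 - 4)) + C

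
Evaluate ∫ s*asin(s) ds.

Use integration by parts with u = arcsin(s), dv = s ds.
Then du = 1/sqrt(-s**2 + 1) ds.

s**2*asin(s)/2 + s*sqrt(-s**2 + 1)/4 - asin(s)/4 + C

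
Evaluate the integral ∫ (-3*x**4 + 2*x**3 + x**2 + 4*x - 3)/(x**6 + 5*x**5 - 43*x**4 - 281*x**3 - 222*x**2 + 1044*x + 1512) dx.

-6443*log(x - 7)/58500 + 23*log(x - 2)/4000 - 71*log(x + 2)/144 - 277*log(x + 3)/500 + 479*log(x + 6)/416 - 101/(50*x + 150) + C

Factor the denominator: (x - 7)*(x - 2)*(x + 2)*(x + 3)**2*(x + 6).
Partial-fraction decomposition: 479/(416*(x + 6)) - 277/(500*(x + 3)) + 101/(50*(x + 3)**2) - 71/(144*(x + 2)) + 23/(4000*(x - 2)) - 6443/(58500*(x - 7)).
Integrate each term; A/(x−a) gives A·log|x−a|; A/(x−a)² gives −A/(x−a).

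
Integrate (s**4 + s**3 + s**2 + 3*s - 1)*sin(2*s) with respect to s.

Use integration by parts with u = s**4 + s**3 + s**2 + 3*s - 1, dv = sin(2*s) ds, so v = -cos(2*s)/2.
Apply parts 4 times (tabular method): alternate signs, differentiate u down to 0, integrate dv up.

-s**4*cos(2*s)/2 + s**3*sin(2*s) - s**3*cos(2*s)/2 + 3*s**2*sin(2*s)/4 + s**2*cos(2*s) - s*sin(2*s) - 3*s*cos(2*s)/4 + 3*sin(2*s)/8 + C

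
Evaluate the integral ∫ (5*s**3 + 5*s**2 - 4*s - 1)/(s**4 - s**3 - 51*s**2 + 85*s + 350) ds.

7171*log(s - 5)/2352 - 13*log(s + 2)/245 + 481*log(s + 7)/240 - 243/(28*s - 140) + C

Factor the denominator: (s - 5)**2*(s + 2)*(s + 7).
Partial-fraction decomposition: 481/(240*(s + 7)) - 13/(245*(s + 2)) + 7171/(2352*(s - 5)) + 243/(28*(s - 5)**2).
Integrate each term; A/(s−a) gives A·log|s−a|; A/(s−a)² gives −A/(s−a).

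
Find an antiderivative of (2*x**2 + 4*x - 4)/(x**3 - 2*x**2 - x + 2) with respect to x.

4*log(x - 2) - log(x**2 - 1) + C

Factor the denominator: (x - 2)*(x - 1)*(x + 1).
Partial-fraction decomposition: -1/(x + 1) - 1/(x - 1) + 4/(x - 2).
Integrate each term: A/(x−a) contributes A·log|x−a|.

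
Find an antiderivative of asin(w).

w*asin(w) + sqrt(-w**2 + 1) + C

Use integration by parts with u = arcsin(w), dv = dw.
Then du = 1/sqrt(-w**2 + 1) dw.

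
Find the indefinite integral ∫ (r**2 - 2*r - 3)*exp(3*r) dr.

(9*r**2 - 24*r - 19)*exp(3*r)/27 + C

Use integration by parts with u = r**2 - 2*r - 3, dv = exp(3*r) dr, so v = exp(3*r)/3.
Apply parts 2 times (tabular method): alternate signs, differentiate u down to 0, integrate dv up.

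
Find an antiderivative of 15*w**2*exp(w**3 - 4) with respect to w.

5*exp(w**3 - 4) + C

Let u = w**3 - 4, so du = (3*w**2) dw.
Rewriting, the integral becomes 5·∫ e^u du = 5·e^u.
Substituting back, u = w**3 - 4.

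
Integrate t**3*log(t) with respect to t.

t**4*log(t)/4 - t**4/16 + C

Use integration by parts with u = log(t), dv = t**3 dt.
Then du = 1/t dt and v = t**4/4.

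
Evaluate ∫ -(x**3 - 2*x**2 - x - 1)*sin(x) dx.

Use integration by parts with u = x**3 - 2*x**2 - x - 1, dv = -sin(x) dx, so v = cos(x).
Apply parts 3 times (tabular method): alternate signs, differentiate u down to 0, integrate dv up.

x**3*cos(x) - 3*x**2*sin(x) - 2*x**2*cos(x) + 4*x*sin(x) - 7*x*cos(x) + 7*sin(x) + 3*cos(x) + C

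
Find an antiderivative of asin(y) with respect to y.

y*asin(y) + sqrt(-y**2 + 1) + C

Use integration by parts with u = arcsin(y), dv = dy.
Then du = 1/sqrt(-y**2 + 1) dy.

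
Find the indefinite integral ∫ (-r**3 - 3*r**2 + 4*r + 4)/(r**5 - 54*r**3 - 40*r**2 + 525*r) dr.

Factor the denominator: r*(r - 7)*(r - 3)*(r + 5)**2.
Partial-fraction decomposition: 1627/(28800*(r + 5)) - 17/(240*(r + 5)**2) + 19/(384*(r - 3)) - 229/(2016*(r - 7)) + 4/(525*r).
Integrate each term; A/(r−a) gives A·log|r−a|; A/(r−a)² gives −A/(r−a).

4*log(r)/525 - 229*log(r - 7)/2016 + 19*log(r - 3)/384 + 1627*log(r + 5)/28800 + 17/(240*r + 1200) + C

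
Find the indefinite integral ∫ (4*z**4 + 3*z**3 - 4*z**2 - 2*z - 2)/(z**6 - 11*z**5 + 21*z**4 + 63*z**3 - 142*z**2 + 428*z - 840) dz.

Factor the denominator: (z - 7)*(z - 5)*(z - 2)*(z + 3)*(z**2 + 4).
Partial-fraction decomposition: -(4055*z + 14446)/(79924*(z**2 + 4)) - 211/(5200*(z + 3)) + 11/(100*(z - 2)) - 921/(464*(z - 5)) + 10421/(5300*(z - 7)).
Integrate each term; A/(z−a) gives A·log|z−a|; the (Bz+D)/(z²+p²) term gives a log and an atan.

10421*log(z - 7)/5300 - 921*log(z - 5)/464 + 11*log(z - 2)/100 - 211*log(z + 3)/5200 - 4055*log(z**2 + 4)/159848 - 7223*atan(z/2)/79924 + C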